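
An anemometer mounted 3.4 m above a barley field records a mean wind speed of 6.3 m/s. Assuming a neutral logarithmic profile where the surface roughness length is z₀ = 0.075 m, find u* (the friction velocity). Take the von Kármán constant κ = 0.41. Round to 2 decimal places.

Log law: V(z) = (u*/κ) · ln(z/z₀) ⇒ u* = κ · V / ln(z/z₀)
u* = 0.41 × 6.3 / ln(3.4/0.075) = 0.41 × 6.3 / 3.8140
   = 2.5830 / 3.8140 = 0.6772 m/s

u* ≈ 0.68 m/s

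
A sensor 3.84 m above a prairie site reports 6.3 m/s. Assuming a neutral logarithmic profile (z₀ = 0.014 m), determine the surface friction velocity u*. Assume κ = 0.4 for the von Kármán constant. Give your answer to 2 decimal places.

Log law: V(z) = (u*/κ) · ln(z/z₀) ⇒ u* = κ · V / ln(z/z₀)
u* = 0.4 × 6.3 / ln(3.84/0.014) = 0.4 × 6.3 / 5.6142
   = 2.5200 / 5.6142 = 0.4489 m/s

u* ≈ 0.45 m/s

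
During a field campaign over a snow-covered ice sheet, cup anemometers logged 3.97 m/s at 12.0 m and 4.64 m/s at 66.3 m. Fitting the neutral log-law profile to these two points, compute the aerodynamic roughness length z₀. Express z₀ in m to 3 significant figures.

z₀ ≈ 0.000479 m

Log law: V(z) ∝ ln(z/z₀). With r = V₁/V₂ = 3.97/4.64 = 0.85560,
r · ln(z₂/z₀) = ln(z₁/z₀) ⇒ ln z₀ = (ln z₁ − r·ln z₂)/(1 − r)
ln z₀ = (2.48491 − 0.85560×4.19419) / 0.14440 = -7.6432
z₀ = exp(-7.6432) = 0.0004793 m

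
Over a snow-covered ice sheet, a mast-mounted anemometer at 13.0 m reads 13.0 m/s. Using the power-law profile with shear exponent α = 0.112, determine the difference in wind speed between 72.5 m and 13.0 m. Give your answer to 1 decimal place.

2.8 m/s

Power law: V₂ = V₁ · (z₂/z₁)^α = 13.0 × (5.5769)^0.112 = 15.7594 m/s
ΔV = 15.7594 − 13.0 = 2.7594 m/s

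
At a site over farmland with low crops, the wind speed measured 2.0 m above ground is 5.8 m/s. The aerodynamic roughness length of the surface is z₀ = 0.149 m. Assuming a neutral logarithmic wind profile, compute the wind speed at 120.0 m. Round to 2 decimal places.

Log law: V(z) ∝ ln(z/z₀), so V₂/V₁ = ln(z₂/z₀) / ln(z₁/z₀).
ln(120.0/0.149) = 6.6913, ln(2.0/0.149) = 2.5970
V₂ = 5.8 × 6.6913/2.5970 = 5.8 × 2.5766 = 14.9442 m/s

14.94 m/s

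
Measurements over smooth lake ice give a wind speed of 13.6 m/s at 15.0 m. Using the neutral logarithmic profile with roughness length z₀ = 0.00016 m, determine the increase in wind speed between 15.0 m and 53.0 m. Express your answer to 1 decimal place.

Log law: V₂ = V₁ · ln(z₂/z₀)/ln(z₁/z₀) = 13.6 × 12.7106/11.4484 = 15.0995 m/s
ΔV = 15.0995 − 13.6 = 1.4995 m/s

1.5 m/s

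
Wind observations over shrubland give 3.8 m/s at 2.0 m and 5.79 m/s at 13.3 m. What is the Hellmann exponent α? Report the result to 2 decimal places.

α ≈ 0.22

Power law: V₂/V₁ = (z₂/z₁)^α ⇒ α = ln(V₂/V₁) / ln(z₂/z₁)
α = ln(5.79/3.8) / ln(13.3/2.0) = ln(1.5237) / ln(6.6500)
  = 0.42113 / 1.89462 = 0.22228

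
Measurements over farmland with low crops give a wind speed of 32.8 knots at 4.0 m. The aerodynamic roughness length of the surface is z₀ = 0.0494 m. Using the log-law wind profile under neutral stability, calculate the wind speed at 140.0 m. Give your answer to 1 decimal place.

Log law: V(z) ∝ ln(z/z₀), so V₂/V₁ = ln(z₂/z₀) / ln(z₁/z₀).
ln(140.0/0.0494) = 7.9494, ln(4.0/0.0494) = 4.3941
V₂ = 32.8 × 7.9494/4.3941 = 32.8 × 1.8091 = 59.3391 knots

59.3 knots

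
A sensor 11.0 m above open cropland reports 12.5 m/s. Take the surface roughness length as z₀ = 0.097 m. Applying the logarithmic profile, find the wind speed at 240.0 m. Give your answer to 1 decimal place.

Log law: V(z) ∝ ln(z/z₀), so V₂/V₁ = ln(z₂/z₀) / ln(z₁/z₀).
ln(240.0/0.097) = 7.8137, ln(11.0/0.097) = 4.7309
V₂ = 12.5 × 7.8137/4.7309 = 12.5 × 1.6516 = 20.6452 m/s

20.6 m/s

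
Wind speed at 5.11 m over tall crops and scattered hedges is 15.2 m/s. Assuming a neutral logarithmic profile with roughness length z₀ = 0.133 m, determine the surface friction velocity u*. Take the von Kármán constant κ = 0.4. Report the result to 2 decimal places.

Log law: V(z) = (u*/κ) · ln(z/z₀) ⇒ u* = κ · V / ln(z/z₀)
u* = 0.4 × 15.2 / ln(5.11/0.133) = 0.4 × 15.2 / 3.6486
   = 6.0800 / 3.6486 = 1.6664 m/s

u* ≈ 1.67 m/s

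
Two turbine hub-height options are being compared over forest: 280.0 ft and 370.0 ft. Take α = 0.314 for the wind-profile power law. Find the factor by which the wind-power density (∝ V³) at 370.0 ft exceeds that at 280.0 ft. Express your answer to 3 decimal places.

1.300

Speed ratio: V_B/V_A = (z_B/z_A)^α = (370.0/280.0)^0.314 = (1.3214)^0.314 = 1.09146
Power-density ratio: P_B/P_A = (V_B/V_A)³ = (1.09146)³ = 1.30024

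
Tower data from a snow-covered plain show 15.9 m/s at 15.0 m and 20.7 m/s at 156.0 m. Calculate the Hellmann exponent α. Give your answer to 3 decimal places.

Power law: V₂/V₁ = (z₂/z₁)^α ⇒ α = ln(V₂/V₁) / ln(z₂/z₁)
α = ln(20.7/15.9) / ln(156.0/15.0) = ln(1.3019) / ln(10.4000)
  = 0.26381 / 2.34181 = 0.11265

α ≈ 0.113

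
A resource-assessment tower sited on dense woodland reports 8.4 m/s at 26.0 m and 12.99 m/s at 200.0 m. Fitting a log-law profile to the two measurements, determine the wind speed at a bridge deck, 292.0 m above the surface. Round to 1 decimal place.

13.8 m/s

Log law: V ∝ ln(z/z₀). From the pair, with r = V₁/V₂ = 0.64665,
ln z₀ = (ln z₁ − r·ln z₂)/(1 − r) = (3.2581 − 0.64665×5.2983)/0.35335 = -0.4756 → z₀ = 0.6215 m
V₃ = V₁ · ln(z₃/z₀)/ln(z₁/z₀) = 8.4 × 6.1524/3.7337 = 13.8414 m/s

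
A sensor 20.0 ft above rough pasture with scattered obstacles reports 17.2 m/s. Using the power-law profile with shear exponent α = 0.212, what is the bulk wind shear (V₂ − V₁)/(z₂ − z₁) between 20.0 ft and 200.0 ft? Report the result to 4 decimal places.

0.0601 m/s/ft

Power law: V₂ = V₁ · (z₂/z₁)^α = 17.2 × (10.0000)^0.212 = 28.0239 m/s
ΔV/Δz = (28.0239 − 17.2)/(200.0 − 20.0) = 10.8239/180.0000 = 0.06013 m/s/ft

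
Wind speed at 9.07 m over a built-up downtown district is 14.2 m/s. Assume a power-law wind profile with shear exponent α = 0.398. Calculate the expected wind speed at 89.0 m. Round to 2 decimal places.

35.24 m/s

Power-law profile: V₂ = V₁ · (z₂/z₁)^α
V₂ = 14.2 × (89.0/9.07)^0.398 = 14.2 × (9.8126)^0.398
    = 14.2 × 2.4816 = 35.2385 m/s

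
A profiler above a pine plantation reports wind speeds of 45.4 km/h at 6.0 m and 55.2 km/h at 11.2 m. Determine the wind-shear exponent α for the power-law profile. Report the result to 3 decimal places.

α ≈ 0.313

Power law: V₂/V₁ = (z₂/z₁)^α ⇒ α = ln(V₂/V₁) / ln(z₂/z₁)
α = ln(55.2/45.4) / ln(11.2/6.0) = ln(1.2159) / ln(1.8667)
  = 0.19545 / 0.62415 = 0.31315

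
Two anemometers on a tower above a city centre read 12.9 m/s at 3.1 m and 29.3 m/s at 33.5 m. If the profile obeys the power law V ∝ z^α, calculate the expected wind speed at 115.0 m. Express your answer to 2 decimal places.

First find α: α = ln(V₂/V₁)/ln(z₂/z₁) = ln(29.3/12.9)/ln(33.5/3.1) = 0.82036/2.38014 = 0.3447
Extrapolate from 33.5 m to 115.0 m: V₃ = 29.3 × (115.0/33.5)^0.3447 = 29.3 × 1.5298 = 44.8219 m/s

44.82 m/s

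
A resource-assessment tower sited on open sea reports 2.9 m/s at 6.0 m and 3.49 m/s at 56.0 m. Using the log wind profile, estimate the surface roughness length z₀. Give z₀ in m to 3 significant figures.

z₀ ≈ 0.000102 m

Log law: V(z) ∝ ln(z/z₀). With r = V₁/V₂ = 2.9/3.49 = 0.83095,
r · ln(z₂/z₀) = ln(z₁/z₀) ⇒ ln z₀ = (ln z₁ − r·ln z₂)/(1 − r)
ln z₀ = (1.79176 − 0.83095×4.02535) / 0.16905 = -9.1869
z₀ = exp(-9.1869) = 0.0001024 m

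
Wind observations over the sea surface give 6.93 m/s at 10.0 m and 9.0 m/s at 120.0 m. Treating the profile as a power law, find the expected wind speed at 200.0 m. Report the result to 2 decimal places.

First find α: α = ln(V₂/V₁)/ln(z₂/z₁) = ln(9.0/6.93)/ln(120.0/10.0) = 0.26136/2.48491 = 0.1052
Extrapolate from 120.0 m to 200.0 m: V₃ = 9.0 × (200.0/120.0)^0.1052 = 9.0 × 1.0552 = 9.4968 m/s

9.50 m/s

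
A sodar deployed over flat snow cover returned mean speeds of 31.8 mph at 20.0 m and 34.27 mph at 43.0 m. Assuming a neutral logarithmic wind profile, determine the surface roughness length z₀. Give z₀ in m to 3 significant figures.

z₀ ≈ 0.00105 m

Log law: V(z) ∝ ln(z/z₀). With r = V₁/V₂ = 31.8/34.27 = 0.92793,
r · ln(z₂/z₀) = ln(z₁/z₀) ⇒ ln z₀ = (ln z₁ − r·ln z₂)/(1 − r)
ln z₀ = (2.99573 − 0.92793×3.76120) / 0.07207 = -6.8593
z₀ = exp(-6.8593) = 0.001050 m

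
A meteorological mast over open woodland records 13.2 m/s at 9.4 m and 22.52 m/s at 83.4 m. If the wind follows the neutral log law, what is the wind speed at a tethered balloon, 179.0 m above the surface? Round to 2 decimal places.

25.78 m/s

Log law: V ∝ ln(z/z₀). From the pair, with r = V₁/V₂ = 0.58615,
ln z₀ = (ln z₁ − r·ln z₂)/(1 − r) = (2.2407 − 0.58615×4.4236)/0.41385 = -0.8510 → z₀ = 0.4270 m
V₃ = V₁ · ln(z₃/z₀)/ln(z₁/z₀) = 13.2 × 6.0384/3.0917 = 25.7808 m/s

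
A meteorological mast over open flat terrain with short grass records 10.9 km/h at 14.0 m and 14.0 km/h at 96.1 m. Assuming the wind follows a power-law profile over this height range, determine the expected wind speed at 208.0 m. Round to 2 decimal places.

15.48 km/h

First find α: α = ln(V₂/V₁)/ln(z₂/z₁) = ln(14.0/10.9)/ln(96.1/14.0) = 0.25029/1.92633 = 0.1299
Extrapolate from 96.1 m to 208.0 m: V₃ = 14.0 × (208.0/96.1)^0.1299 = 14.0 × 1.1055 = 15.4775 km/h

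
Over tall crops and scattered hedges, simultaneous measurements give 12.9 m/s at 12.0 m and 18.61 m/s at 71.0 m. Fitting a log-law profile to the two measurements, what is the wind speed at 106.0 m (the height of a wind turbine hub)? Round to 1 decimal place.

Log law: V ∝ ln(z/z₀). From the pair, with r = V₁/V₂ = 0.69318,
ln z₀ = (ln z₁ − r·ln z₂)/(1 − r) = (2.4849 − 0.69318×4.2627)/0.30682 = -1.5314 → z₀ = 0.2162 m
V₃ = V₁ · ln(z₃/z₀)/ln(z₁/z₀) = 12.9 × 6.1949/4.0163 = 19.8972 m/s

19.9 m/s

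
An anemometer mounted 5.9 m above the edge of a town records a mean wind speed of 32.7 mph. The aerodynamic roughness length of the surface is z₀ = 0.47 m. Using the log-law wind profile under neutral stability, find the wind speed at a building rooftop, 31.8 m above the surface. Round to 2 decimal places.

Log law: V(z) ∝ ln(z/z₀), so V₂/V₁ = ln(z₂/z₀) / ln(z₁/z₀).
ln(31.8/0.47) = 4.2145, ln(5.9/0.47) = 2.5300
V₂ = 32.7 × 4.2145/2.5300 = 32.7 × 1.6658 = 54.4724 mph

54.47 mph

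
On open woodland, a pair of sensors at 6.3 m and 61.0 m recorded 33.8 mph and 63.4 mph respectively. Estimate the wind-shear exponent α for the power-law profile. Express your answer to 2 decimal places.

Power law: V₂/V₁ = (z₂/z₁)^α ⇒ α = ln(V₂/V₁) / ln(z₂/z₁)
α = ln(63.4/33.8) / ln(61.0/6.3) = ln(1.8757) / ln(9.6825)
  = 0.62900 / 2.27032 = 0.27705

α ≈ 0.28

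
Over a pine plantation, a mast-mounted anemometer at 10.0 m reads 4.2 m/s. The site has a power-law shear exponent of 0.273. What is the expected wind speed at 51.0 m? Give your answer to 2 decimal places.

6.55 m/s

Power-law profile: V₂ = V₁ · (z₂/z₁)^α
V₂ = 4.2 × (51.0/10.0)^0.273 = 4.2 × (5.1000)^0.273
    = 4.2 × 1.5602 = 6.5526 m/s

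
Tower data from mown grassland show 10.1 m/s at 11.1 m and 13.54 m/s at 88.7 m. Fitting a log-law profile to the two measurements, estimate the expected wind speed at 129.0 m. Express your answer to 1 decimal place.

14.2 m/s

Log law: V ∝ ln(z/z₀). From the pair, with r = V₁/V₂ = 0.74594,
ln z₀ = (ln z₁ − r·ln z₂)/(1 − r) = (2.4069 − 0.74594×4.4853)/0.25406 = -3.6951 → z₀ = 0.02485 m
V₃ = V₁ · ln(z₃/z₀)/ln(z₁/z₀) = 10.1 × 8.5549/6.1020 = 14.1600 m/s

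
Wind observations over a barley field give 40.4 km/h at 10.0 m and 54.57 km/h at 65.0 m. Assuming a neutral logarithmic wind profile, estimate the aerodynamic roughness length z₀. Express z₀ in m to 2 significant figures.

z₀ ≈ 0.048 m

Log law: V(z) ∝ ln(z/z₀). With r = V₁/V₂ = 40.4/54.57 = 0.74033,
r · ln(z₂/z₀) = ln(z₁/z₀) ⇒ ln z₀ = (ln z₁ − r·ln z₂)/(1 − r)
ln z₀ = (2.30259 − 0.74033×4.17439) / 0.25967 = -3.0341
z₀ = exp(-3.0341) = 0.04812 m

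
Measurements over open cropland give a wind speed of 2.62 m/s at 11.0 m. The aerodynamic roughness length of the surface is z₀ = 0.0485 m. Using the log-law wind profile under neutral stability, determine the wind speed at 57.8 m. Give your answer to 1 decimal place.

Log law: V(z) ∝ ln(z/z₀), so V₂/V₁ = ln(z₂/z₀) / ln(z₁/z₀).
ln(57.8/0.0485) = 7.0832, ln(11.0/0.0485) = 5.4241
V₂ = 2.62 × 7.0832/5.4241 = 2.62 × 1.3059 = 3.4214 m/s

3.4 m/s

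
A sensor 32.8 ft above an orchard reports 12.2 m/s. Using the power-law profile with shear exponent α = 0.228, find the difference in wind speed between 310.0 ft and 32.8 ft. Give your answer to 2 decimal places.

8.16 m/s

Power law: V₂ = V₁ · (z₂/z₁)^α = 12.2 × (9.4512)^0.228 = 20.3597 m/s
ΔV = 20.3597 − 12.2 = 8.1597 m/s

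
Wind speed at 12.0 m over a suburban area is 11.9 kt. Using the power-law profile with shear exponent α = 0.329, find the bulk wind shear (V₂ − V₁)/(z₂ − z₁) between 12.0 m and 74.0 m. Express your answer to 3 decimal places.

0.157 kt/m

Power law: V₂ = V₁ · (z₂/z₁)^α = 11.9 × (6.1667)^0.329 = 21.6508 kt
ΔV/Δz = (21.6508 − 11.9)/(74.0 − 12.0) = 9.7508/62.0000 = 0.15727 kt/m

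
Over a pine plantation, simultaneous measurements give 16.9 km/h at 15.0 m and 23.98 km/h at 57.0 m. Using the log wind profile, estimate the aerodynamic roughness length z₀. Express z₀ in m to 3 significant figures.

Log law: V(z) ∝ ln(z/z₀). With r = V₁/V₂ = 16.9/23.98 = 0.70475,
r · ln(z₂/z₀) = ln(z₁/z₀) ⇒ ln z₀ = (ln z₁ − r·ln z₂)/(1 − r)
ln z₀ = (2.70805 − 0.70475×4.04305) / 0.29525 = -0.4786
z₀ = exp(-0.4786) = 0.6196 m

z₀ ≈ 0.620 m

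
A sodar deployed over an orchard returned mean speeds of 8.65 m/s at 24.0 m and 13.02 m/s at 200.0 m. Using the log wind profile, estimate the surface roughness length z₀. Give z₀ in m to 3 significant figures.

Log law: V(z) ∝ ln(z/z₀). With r = V₁/V₂ = 8.65/13.02 = 0.66436,
r · ln(z₂/z₀) = ln(z₁/z₀) ⇒ ln z₀ = (ln z₁ − r·ln z₂)/(1 − r)
ln z₀ = (3.17805 − 0.66436×5.29832) / 0.33564 = -1.0188
z₀ = exp(-1.0188) = 0.3610 m

z₀ ≈ 0.361 m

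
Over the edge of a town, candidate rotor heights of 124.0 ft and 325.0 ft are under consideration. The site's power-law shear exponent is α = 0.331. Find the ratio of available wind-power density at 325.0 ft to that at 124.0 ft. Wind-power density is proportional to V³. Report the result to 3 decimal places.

Speed ratio: V_B/V_A = (z_B/z_A)^α = (325.0/124.0)^0.331 = (2.6210)^0.331 = 1.37566
Power-density ratio: P_B/P_A = (V_B/V_A)³ = (1.37566)³ = 2.60335

2.603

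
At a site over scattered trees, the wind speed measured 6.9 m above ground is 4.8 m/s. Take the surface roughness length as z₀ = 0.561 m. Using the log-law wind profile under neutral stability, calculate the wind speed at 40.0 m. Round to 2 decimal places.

Log law: V(z) ∝ ln(z/z₀), so V₂/V₁ = ln(z₂/z₀) / ln(z₁/z₀).
ln(40.0/0.561) = 4.2669, ln(6.9/0.561) = 2.5096
V₂ = 4.8 × 4.2669/2.5096 = 4.8 × 1.7003 = 8.1613 m/s

8.16 m/s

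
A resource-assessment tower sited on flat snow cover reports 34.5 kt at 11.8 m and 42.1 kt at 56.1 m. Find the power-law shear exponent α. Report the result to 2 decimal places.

Power law: V₂/V₁ = (z₂/z₁)^α ⇒ α = ln(V₂/V₁) / ln(z₂/z₁)
α = ln(42.1/34.5) / ln(56.1/11.8) = ln(1.2203) / ln(4.7542)
  = 0.19909 / 1.55904 = 0.12770

α ≈ 0.13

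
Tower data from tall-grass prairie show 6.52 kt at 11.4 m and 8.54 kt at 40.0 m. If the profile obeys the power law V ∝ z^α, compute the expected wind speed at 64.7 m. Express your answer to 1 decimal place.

9.5 kt

First find α: α = ln(V₂/V₁)/ln(z₂/z₁) = ln(8.54/6.52)/ln(40.0/11.4) = 0.26989/1.25527 = 0.2150
Extrapolate from 40.0 m to 64.7 m: V₃ = 8.54 × (64.7/40.0)^0.2150 = 8.54 × 1.1089 = 9.4702 kt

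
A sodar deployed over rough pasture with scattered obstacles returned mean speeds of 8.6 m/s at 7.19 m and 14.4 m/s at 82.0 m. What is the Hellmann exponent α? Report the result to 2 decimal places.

Power law: V₂/V₁ = (z₂/z₁)^α ⇒ α = ln(V₂/V₁) / ln(z₂/z₁)
α = ln(14.4/8.6) / ln(82.0/7.19) = ln(1.6744) / ln(11.4047)
  = 0.51547 / 2.43403 = 0.21177

α ≈ 0.21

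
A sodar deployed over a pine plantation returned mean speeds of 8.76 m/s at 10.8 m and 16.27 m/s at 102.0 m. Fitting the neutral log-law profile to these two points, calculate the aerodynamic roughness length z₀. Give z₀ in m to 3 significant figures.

Log law: V(z) ∝ ln(z/z₀). With r = V₁/V₂ = 8.76/16.27 = 0.53841,
r · ln(z₂/z₀) = ln(z₁/z₀) ⇒ ln z₀ = (ln z₁ − r·ln z₂)/(1 − r)
ln z₀ = (2.37955 − 0.53841×4.62497) / 0.46159 = -0.2396
z₀ = exp(-0.2396) = 0.7869 m

z₀ ≈ 0.787 m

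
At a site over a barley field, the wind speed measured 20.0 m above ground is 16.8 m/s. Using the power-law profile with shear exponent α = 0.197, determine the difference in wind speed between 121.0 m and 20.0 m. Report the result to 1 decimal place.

7.2 m/s

Power law: V₂ = V₁ · (z₂/z₁)^α = 16.8 × (6.0500)^0.197 = 23.9505 m/s
ΔV = 23.9505 − 16.8 = 7.1505 m/s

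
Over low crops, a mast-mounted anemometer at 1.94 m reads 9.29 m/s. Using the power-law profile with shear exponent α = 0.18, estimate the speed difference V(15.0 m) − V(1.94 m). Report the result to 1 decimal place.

Power law: V₂ = V₁ · (z₂/z₁)^α = 9.29 × (7.7320)^0.18 = 13.4248 m/s
ΔV = 13.4248 − 9.29 = 4.1348 m/s

4.1 m/s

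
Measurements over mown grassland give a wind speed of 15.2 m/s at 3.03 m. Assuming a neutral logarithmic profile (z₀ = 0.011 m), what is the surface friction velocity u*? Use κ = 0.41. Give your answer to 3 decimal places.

u* ≈ 1.109 m/s

Log law: V(z) = (u*/κ) · ln(z/z₀) ⇒ u* = κ · V / ln(z/z₀)
u* = 0.41 × 15.2 / ln(3.03/0.011) = 0.41 × 15.2 / 5.6184
   = 6.2320 / 5.6184 = 1.1092 m/s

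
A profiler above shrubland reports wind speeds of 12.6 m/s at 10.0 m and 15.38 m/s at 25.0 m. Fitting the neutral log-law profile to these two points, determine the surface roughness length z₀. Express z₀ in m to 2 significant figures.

z₀ ≈ 0.16 m

Log law: V(z) ∝ ln(z/z₀). With r = V₁/V₂ = 12.6/15.38 = 0.81925,
r · ln(z₂/z₀) = ln(z₁/z₀) ⇒ ln z₀ = (ln z₁ − r·ln z₂)/(1 − r)
ln z₀ = (2.30259 − 0.81925×3.21888) / 0.18075 = -1.8504
z₀ = exp(-1.8504) = 0.1572 m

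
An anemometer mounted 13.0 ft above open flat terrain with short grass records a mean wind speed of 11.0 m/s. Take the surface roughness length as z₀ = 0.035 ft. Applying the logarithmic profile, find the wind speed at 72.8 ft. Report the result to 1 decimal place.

14.2 m/s

Log law: V(z) ∝ ln(z/z₀), so V₂/V₁ = ln(z₂/z₀) / ln(z₁/z₀).
ln(72.8/0.035) = 7.6401, ln(13.0/0.035) = 5.9174
V₂ = 11.0 × 7.6401/5.9174 = 11.0 × 1.2911 = 14.2025 m/s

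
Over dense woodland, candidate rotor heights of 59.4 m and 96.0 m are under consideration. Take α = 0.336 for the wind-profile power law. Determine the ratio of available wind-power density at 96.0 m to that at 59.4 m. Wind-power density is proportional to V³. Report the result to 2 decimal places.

1.62

Speed ratio: V_B/V_A = (z_B/z_A)^α = (96.0/59.4)^0.336 = (1.6162)^0.336 = 1.17504
Power-density ratio: P_B/P_A = (V_B/V_A)³ = (1.17504)³ = 1.62238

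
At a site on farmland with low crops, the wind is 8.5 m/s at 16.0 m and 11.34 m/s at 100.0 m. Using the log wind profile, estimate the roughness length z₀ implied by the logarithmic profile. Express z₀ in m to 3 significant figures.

Log law: V(z) ∝ ln(z/z₀). With r = V₁/V₂ = 8.5/11.34 = 0.74956,
r · ln(z₂/z₀) = ln(z₁/z₀) ⇒ ln z₀ = (ln z₁ − r·ln z₂)/(1 − r)
ln z₀ = (2.77259 − 0.74956×4.60517) / 0.25044 = -2.7123
z₀ = exp(-2.7123) = 0.06639 m

z₀ ≈ 0.0664 m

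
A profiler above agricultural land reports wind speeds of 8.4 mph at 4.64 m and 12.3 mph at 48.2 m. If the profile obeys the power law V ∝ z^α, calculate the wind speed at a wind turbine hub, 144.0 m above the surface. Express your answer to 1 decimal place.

First find α: α = ln(V₂/V₁)/ln(z₂/z₁) = ln(12.3/8.4)/ln(48.2/4.64) = 0.38137/2.34064 = 0.1629
Extrapolate from 48.2 m to 144.0 m: V₃ = 12.3 × (144.0/48.2)^0.1629 = 12.3 × 1.1952 = 14.7011 mph

14.7 mph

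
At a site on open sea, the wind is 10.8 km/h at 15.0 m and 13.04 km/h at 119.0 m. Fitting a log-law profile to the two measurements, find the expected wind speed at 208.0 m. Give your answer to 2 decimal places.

Log law: V ∝ ln(z/z₀). From the pair, with r = V₁/V₂ = 0.82822,
ln z₀ = (ln z₁ − r·ln z₂)/(1 − r) = (2.7081 − 0.82822×4.7791)/0.17178 = -7.2775 → z₀ = 0.0006909 m
V₃ = V₁ · ln(z₃/z₀)/ln(z₁/z₀) = 10.8 × 12.6150/9.9855 = 13.6440 km/h

13.64 km/h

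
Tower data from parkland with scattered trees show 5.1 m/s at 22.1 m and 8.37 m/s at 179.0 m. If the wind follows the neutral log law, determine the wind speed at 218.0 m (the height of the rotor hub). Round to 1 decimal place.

8.7 m/s

Log law: V ∝ ln(z/z₀). From the pair, with r = V₁/V₂ = 0.60932,
ln z₀ = (ln z₁ − r·ln z₂)/(1 − r) = (3.0956 − 0.60932×5.1874)/0.39068 = -0.1669 → z₀ = 0.8463 m
V₃ = V₁ · ln(z₃/z₀)/ln(z₁/z₀) = 5.1 × 5.5514/3.2625 = 8.6781 m/s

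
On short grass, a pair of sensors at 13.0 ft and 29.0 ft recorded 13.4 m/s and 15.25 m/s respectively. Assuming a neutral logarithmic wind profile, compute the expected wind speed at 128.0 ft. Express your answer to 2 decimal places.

18.67 m/s

Log law: V ∝ ln(z/z₀). From the pair, with r = V₁/V₂ = 0.87869,
ln z₀ = (ln z₁ − r·ln z₂)/(1 − r) = (2.5649 − 0.87869×3.3673)/0.12131 = -3.2466 → z₀ = 0.03890 ft
V₃ = V₁ · ln(z₃/z₀)/ln(z₁/z₀) = 13.4 × 8.0987/5.8116 = 18.6734 m/s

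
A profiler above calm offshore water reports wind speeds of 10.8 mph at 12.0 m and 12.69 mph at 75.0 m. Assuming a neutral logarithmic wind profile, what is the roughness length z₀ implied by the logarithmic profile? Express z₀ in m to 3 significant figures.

z₀ ≈ 0.000340 m

Log law: V(z) ∝ ln(z/z₀). With r = V₁/V₂ = 10.8/12.69 = 0.85106,
r · ln(z₂/z₀) = ln(z₁/z₀) ⇒ ln z₀ = (ln z₁ − r·ln z₂)/(1 − r)
ln z₀ = (2.48491 − 0.85106×4.31749) / 0.14894 = -7.9870
z₀ = exp(-7.9870) = 0.0003399 m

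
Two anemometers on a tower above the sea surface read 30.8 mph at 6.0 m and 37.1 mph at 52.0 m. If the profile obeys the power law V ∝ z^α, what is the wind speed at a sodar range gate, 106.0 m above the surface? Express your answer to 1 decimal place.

39.4 mph

First find α: α = ln(V₂/V₁)/ln(z₂/z₁) = ln(37.1/30.8)/ln(52.0/6.0) = 0.18610/2.15948 = 0.0862
Extrapolate from 52.0 m to 106.0 m: V₃ = 37.1 × (106.0/52.0)^0.0862 = 37.1 × 1.0633 = 39.4484 mph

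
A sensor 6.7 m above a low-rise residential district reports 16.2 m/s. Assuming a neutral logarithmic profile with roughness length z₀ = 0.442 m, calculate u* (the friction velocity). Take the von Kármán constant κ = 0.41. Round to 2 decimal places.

u* ≈ 2.44 m/s

Log law: V(z) = (u*/κ) · ln(z/z₀) ⇒ u* = κ · V / ln(z/z₀)
u* = 0.41 × 16.2 / ln(6.7/0.442) = 0.41 × 16.2 / 2.7186
   = 6.6420 / 2.7186 = 2.4432 m/s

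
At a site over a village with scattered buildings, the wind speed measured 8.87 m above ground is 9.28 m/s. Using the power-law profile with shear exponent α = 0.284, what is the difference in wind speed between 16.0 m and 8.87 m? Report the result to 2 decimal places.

Power law: V₂ = V₁ · (z₂/z₁)^α = 9.28 × (1.8038)^0.284 = 10.9726 m/s
ΔV = 10.9726 − 9.28 = 1.6926 m/s

1.69 m/s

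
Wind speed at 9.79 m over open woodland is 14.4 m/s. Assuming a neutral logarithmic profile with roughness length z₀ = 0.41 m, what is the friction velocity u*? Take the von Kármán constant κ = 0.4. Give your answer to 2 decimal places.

Log law: V(z) = (u*/κ) · ln(z/z₀) ⇒ u* = κ · V / ln(z/z₀)
u* = 0.4 × 14.4 / ln(9.79/0.41) = 0.4 × 14.4 / 3.1730
   = 5.7600 / 3.1730 = 1.8153 m/s

u* ≈ 1.82 m/s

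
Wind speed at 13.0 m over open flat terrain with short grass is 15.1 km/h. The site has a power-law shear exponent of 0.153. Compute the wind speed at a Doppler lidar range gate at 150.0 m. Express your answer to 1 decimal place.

Power-law profile: V₂ = V₁ · (z₂/z₁)^α
V₂ = 15.1 × (150.0/13.0)^0.153 = 15.1 × (11.5385)^0.153
    = 15.1 × 1.4538 = 21.9526 km/h

22.0 km/h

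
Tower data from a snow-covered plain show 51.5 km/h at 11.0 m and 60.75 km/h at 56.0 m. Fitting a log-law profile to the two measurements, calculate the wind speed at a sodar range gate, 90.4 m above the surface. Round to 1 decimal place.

63.5 km/h

Log law: V ∝ ln(z/z₀). From the pair, with r = V₁/V₂ = 0.84774,
ln z₀ = (ln z₁ − r·ln z₂)/(1 − r) = (2.3979 − 0.84774×4.0254)/0.15226 = -6.6631 → z₀ = 0.001277 m
V₃ = V₁ · ln(z₃/z₀)/ln(z₁/z₀) = 51.5 × 11.1673/9.0610 = 63.4719 km/h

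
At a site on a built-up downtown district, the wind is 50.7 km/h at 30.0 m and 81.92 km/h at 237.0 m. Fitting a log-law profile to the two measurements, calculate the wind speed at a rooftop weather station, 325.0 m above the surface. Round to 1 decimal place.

86.7 km/h

Log law: V ∝ ln(z/z₀). From the pair, with r = V₁/V₂ = 0.61890,
ln z₀ = (ln z₁ − r·ln z₂)/(1 − r) = (3.4012 − 0.61890×5.4681)/0.38110 = 0.0447 → z₀ = 1.046 m
V₃ = V₁ · ln(z₃/z₀)/ln(z₁/z₀) = 50.7 × 5.7391/3.3565 = 86.6896 km/h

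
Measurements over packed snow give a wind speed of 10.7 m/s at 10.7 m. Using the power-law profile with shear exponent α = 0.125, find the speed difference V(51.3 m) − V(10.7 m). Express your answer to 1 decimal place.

Power law: V₂ = V₁ · (z₂/z₁)^α = 10.7 × (4.7944)^0.125 = 13.0159 m/s
ΔV = 13.0159 − 10.7 = 2.3159 m/s

2.3 m/s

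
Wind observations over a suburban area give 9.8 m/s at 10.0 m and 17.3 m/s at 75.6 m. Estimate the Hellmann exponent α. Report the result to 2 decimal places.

Power law: V₂/V₁ = (z₂/z₁)^α ⇒ α = ln(V₂/V₁) / ln(z₂/z₁)
α = ln(17.3/9.8) / ln(75.6/10.0) = ln(1.7653) / ln(7.5600)
  = 0.56832 / 2.02287 = 0.28095

α ≈ 0.28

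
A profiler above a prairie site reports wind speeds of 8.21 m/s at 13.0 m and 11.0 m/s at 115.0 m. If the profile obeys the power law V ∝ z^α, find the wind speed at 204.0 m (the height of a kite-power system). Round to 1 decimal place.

11.9 m/s

First find α: α = ln(V₂/V₁)/ln(z₂/z₁) = ln(11.0/8.21)/ln(115.0/13.0) = 0.29254/2.17998 = 0.1342
Extrapolate from 115.0 m to 204.0 m: V₃ = 11.0 × (204.0/115.0)^0.1342 = 11.0 × 1.0800 = 11.8795 m/s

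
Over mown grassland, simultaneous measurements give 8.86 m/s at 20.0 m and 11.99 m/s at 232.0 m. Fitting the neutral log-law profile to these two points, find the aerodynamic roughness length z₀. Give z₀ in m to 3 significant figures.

z₀ ≈ 0.0194 m

Log law: V(z) ∝ ln(z/z₀). With r = V₁/V₂ = 8.86/11.99 = 0.73895,
r · ln(z₂/z₀) = ln(z₁/z₀) ⇒ ln z₀ = (ln z₁ − r·ln z₂)/(1 − r)
ln z₀ = (2.99573 − 0.73895×5.44674) / 0.26105 = -3.9423
z₀ = exp(-3.9423) = 0.01940 m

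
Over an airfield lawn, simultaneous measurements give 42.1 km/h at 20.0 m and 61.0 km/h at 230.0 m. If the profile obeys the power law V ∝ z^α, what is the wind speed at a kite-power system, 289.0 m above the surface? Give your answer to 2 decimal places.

63.15 km/h

First find α: α = ln(V₂/V₁)/ln(z₂/z₁) = ln(61.0/42.1)/ln(230.0/20.0) = 0.37083/2.44235 = 0.1518
Extrapolate from 230.0 m to 289.0 m: V₃ = 61.0 × (289.0/230.0)^0.1518 = 61.0 × 1.0353 = 63.1520 km/h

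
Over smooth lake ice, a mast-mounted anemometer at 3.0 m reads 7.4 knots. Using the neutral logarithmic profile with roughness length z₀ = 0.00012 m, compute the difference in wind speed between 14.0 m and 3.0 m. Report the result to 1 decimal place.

Log law: V₂ = V₁ · ln(z₂/z₀)/ln(z₁/z₀) = 7.4 × 11.6671/10.1266 = 8.5257 knots
ΔV = 8.5257 − 7.4 = 1.1257 knots

1.1 knots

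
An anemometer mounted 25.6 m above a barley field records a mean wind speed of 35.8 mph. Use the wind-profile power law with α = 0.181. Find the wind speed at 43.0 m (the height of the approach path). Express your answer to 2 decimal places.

39.32 mph

Power-law profile: V₂ = V₁ · (z₂/z₁)^α
V₂ = 35.8 × (43.0/25.6)^0.181 = 35.8 × (1.6797)^0.181
    = 35.8 × 1.0984 = 39.3232 mph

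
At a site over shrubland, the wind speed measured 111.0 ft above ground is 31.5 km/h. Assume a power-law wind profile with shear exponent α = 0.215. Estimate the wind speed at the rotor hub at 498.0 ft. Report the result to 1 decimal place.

43.5 km/h

Power-law profile: V₂ = V₁ · (z₂/z₁)^α
V₂ = 31.5 × (498.0/111.0)^0.215 = 31.5 × (4.4865)^0.215
    = 31.5 × 1.3809 = 43.4981 km/h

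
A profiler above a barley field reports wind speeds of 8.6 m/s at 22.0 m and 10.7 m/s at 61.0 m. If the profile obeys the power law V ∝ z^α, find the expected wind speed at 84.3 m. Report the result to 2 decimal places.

First find α: α = ln(V₂/V₁)/ln(z₂/z₁) = ln(10.7/8.6)/ln(61.0/22.0) = 0.21848/1.01983 = 0.2142
Extrapolate from 61.0 m to 84.3 m: V₃ = 10.7 × (84.3/61.0)^0.2142 = 10.7 × 1.0718 = 11.4679 m/s

11.47 m/s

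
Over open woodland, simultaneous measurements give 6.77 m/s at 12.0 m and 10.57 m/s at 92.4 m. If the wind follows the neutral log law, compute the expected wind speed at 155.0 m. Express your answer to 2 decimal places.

11.53 m/s

Log law: V ∝ ln(z/z₀). From the pair, with r = V₁/V₂ = 0.64049,
ln z₀ = (ln z₁ − r·ln z₂)/(1 − r) = (2.4849 − 0.64049×4.5261)/0.35951 = -1.1517 → z₀ = 0.3161 m
V₃ = V₁ · ln(z₃/z₀)/ln(z₁/z₀) = 6.77 × 6.1951/3.6366 = 11.5330 m/s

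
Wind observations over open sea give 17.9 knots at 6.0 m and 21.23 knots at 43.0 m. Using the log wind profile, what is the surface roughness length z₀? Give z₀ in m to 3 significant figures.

z₀ ≈ 0.000152 m

Log law: V(z) ∝ ln(z/z₀). With r = V₁/V₂ = 17.9/21.23 = 0.84315,
r · ln(z₂/z₀) = ln(z₁/z₀) ⇒ ln z₀ = (ln z₁ − r·ln z₂)/(1 − r)
ln z₀ = (1.79176 − 0.84315×3.76120) / 0.15685 = -8.7947
z₀ = exp(-8.7947) = 0.0001515 m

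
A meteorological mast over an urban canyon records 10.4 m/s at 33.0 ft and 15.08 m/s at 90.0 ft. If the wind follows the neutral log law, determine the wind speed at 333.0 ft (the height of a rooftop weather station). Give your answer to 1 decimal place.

Log law: V ∝ ln(z/z₀). From the pair, with r = V₁/V₂ = 0.68966,
ln z₀ = (ln z₁ − r·ln z₂)/(1 − r) = (3.4965 − 0.68966×4.4998)/0.31034 = 1.2669 → z₀ = 3.550 ft
V₃ = V₁ · ln(z₃/z₀)/ln(z₁/z₀) = 10.4 × 4.5412/2.2296 = 21.1828 m/s

21.2 m/s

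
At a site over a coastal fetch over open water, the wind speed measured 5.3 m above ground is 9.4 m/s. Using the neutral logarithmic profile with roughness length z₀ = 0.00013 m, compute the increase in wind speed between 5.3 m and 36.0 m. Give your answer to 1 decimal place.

Log law: V₂ = V₁ · ln(z₂/z₀)/ln(z₁/z₀) = 9.4 × 12.5315/10.6157 = 11.0964 m/s
ΔV = 11.0964 − 9.4 = 1.6964 m/s

1.7 m/s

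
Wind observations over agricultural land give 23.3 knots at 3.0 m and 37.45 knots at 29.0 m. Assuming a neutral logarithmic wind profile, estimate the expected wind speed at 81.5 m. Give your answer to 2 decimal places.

43.89 knots

Log law: V ∝ ln(z/z₀). From the pair, with r = V₁/V₂ = 0.62216,
ln z₀ = (ln z₁ − r·ln z₂)/(1 − r) = (1.0986 − 0.62216×3.3673)/0.37784 = -2.6371 → z₀ = 0.07157 m
V₃ = V₁ · ln(z₃/z₀)/ln(z₁/z₀) = 23.3 × 7.0377/3.7357 = 43.8948 knots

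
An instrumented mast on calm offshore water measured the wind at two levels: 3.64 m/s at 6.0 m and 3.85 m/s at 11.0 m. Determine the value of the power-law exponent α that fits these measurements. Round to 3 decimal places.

Power law: V₂/V₁ = (z₂/z₁)^α ⇒ α = ln(V₂/V₁) / ln(z₂/z₁)
α = ln(3.85/3.64) / ln(11.0/6.0) = ln(1.0577) / ln(1.8333)
  = 0.05609 / 0.60614 = 0.09254

α ≈ 0.093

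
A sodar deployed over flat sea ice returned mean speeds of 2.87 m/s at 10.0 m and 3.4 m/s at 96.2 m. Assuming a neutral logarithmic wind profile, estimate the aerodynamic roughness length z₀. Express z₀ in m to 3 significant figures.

z₀ ≈ 0.0000474 m

Log law: V(z) ∝ ln(z/z₀). With r = V₁/V₂ = 2.87/3.4 = 0.84412,
r · ln(z₂/z₀) = ln(z₁/z₀) ⇒ ln z₀ = (ln z₁ − r·ln z₂)/(1 − r)
ln z₀ = (2.30259 − 0.84412×4.56643) / 0.15588 = -9.9563
z₀ = exp(-9.9563) = 0.00004743 m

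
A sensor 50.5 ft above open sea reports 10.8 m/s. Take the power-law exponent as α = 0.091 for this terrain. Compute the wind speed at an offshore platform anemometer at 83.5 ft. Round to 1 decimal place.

Power-law profile: V₂ = V₁ · (z₂/z₁)^α
V₂ = 10.8 × (83.5/50.5)^0.091 = 10.8 × (1.6535)^0.091
    = 10.8 × 1.0468 = 11.3057 m/s

11.3 m/s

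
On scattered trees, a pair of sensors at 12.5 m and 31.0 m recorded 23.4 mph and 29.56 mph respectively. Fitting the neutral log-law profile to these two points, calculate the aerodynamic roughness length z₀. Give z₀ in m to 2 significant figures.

Log law: V(z) ∝ ln(z/z₀). With r = V₁/V₂ = 23.4/29.56 = 0.79161,
r · ln(z₂/z₀) = ln(z₁/z₀) ⇒ ln z₀ = (ln z₁ − r·ln z₂)/(1 − r)
ln z₀ = (2.52573 − 0.79161×3.43399) / 0.20839 = -0.9245
z₀ = exp(-0.9245) = 0.3967 m

z₀ ≈ 0.40 m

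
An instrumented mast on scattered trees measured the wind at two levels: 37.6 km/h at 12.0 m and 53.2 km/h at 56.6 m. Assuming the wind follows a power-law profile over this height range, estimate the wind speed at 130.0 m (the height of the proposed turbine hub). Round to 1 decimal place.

64.1 km/h

First find α: α = ln(V₂/V₁)/ln(z₂/z₁) = ln(53.2/37.6)/ln(56.6/12.0) = 0.34705/1.55110 = 0.2237
Extrapolate from 56.6 m to 130.0 m: V₃ = 53.2 × (130.0/56.6)^0.2237 = 53.2 × 1.2045 = 64.0785 km/h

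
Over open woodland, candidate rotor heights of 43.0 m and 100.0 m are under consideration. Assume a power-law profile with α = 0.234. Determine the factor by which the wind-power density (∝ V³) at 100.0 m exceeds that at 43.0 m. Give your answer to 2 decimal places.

1.81

Speed ratio: V_B/V_A = (z_B/z_A)^α = (100.0/43.0)^0.234 = (2.3256)^0.234 = 1.21834
Power-density ratio: P_B/P_A = (V_B/V_A)³ = (1.21834)³ = 1.80844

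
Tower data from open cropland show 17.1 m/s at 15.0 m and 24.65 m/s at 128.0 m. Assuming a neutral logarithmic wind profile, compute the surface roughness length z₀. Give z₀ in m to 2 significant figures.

Log law: V(z) ∝ ln(z/z₀). With r = V₁/V₂ = 17.1/24.65 = 0.69371,
r · ln(z₂/z₀) = ln(z₁/z₀) ⇒ ln z₀ = (ln z₁ − r·ln z₂)/(1 − r)
ln z₀ = (2.70805 − 0.69371×4.85203) / 0.30629 = -2.1479
z₀ = exp(-2.1479) = 0.1167 m

z₀ ≈ 0.12 m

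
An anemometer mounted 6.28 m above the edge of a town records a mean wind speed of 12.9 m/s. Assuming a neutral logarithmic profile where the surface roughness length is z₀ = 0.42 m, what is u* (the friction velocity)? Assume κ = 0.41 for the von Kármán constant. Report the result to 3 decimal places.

u* ≈ 1.955 m/s

Log law: V(z) = (u*/κ) · ln(z/z₀) ⇒ u* = κ · V / ln(z/z₀)
u* = 0.41 × 12.9 / ln(6.28/0.42) = 0.41 × 12.9 / 2.7049
   = 5.2890 / 2.7049 = 1.9554 m/s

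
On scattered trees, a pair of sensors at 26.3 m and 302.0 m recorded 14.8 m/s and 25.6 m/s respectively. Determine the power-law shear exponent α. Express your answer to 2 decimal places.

Power law: V₂/V₁ = (z₂/z₁)^α ⇒ α = ln(V₂/V₁) / ln(z₂/z₁)
α = ln(25.6/14.8) / ln(302.0/26.3) = ln(1.7297) / ln(11.4829)
  = 0.54797 / 2.44086 = 0.22450

α ≈ 0.22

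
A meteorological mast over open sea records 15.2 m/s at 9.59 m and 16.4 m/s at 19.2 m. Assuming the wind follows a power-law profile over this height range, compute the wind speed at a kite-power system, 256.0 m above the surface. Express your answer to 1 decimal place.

First find α: α = ln(V₂/V₁)/ln(z₂/z₁) = ln(16.4/15.2)/ln(19.2/9.59) = 0.07599/0.69419 = 0.1095
Extrapolate from 19.2 m to 256.0 m: V₃ = 16.4 × (256.0/19.2)^0.1095 = 16.4 × 1.3278 = 21.7761 m/s

21.8 m/s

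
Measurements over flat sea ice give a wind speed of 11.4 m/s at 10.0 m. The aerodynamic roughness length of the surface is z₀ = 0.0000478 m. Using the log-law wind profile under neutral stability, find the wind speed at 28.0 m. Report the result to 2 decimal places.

Log law: V(z) ∝ ln(z/z₀), so V₂/V₁ = ln(z₂/z₀) / ln(z₁/z₀).
ln(28.0/0.0000478) = 13.2807, ln(10.0/0.0000478) = 12.2511
V₂ = 11.4 × 13.2807/12.2511 = 11.4 × 1.0840 = 12.3581 m/s

12.36 m/s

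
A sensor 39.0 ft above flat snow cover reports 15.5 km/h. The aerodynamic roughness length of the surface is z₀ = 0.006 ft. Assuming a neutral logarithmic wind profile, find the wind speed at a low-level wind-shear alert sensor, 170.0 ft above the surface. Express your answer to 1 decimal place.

18.1 km/h

Log law: V(z) ∝ ln(z/z₀), so V₂/V₁ = ln(z₂/z₀) / ln(z₁/z₀).
ln(170.0/0.006) = 10.2518, ln(39.0/0.006) = 8.7796
V₂ = 15.5 × 10.2518/8.7796 = 15.5 × 1.1677 = 18.0992 km/h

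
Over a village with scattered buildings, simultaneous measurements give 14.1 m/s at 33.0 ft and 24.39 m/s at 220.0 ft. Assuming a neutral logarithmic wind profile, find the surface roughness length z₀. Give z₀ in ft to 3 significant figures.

Log law: V(z) ∝ ln(z/z₀). With r = V₁/V₂ = 14.1/24.39 = 0.57811,
r · ln(z₂/z₀) = ln(z₁/z₀) ⇒ ln z₀ = (ln z₁ − r·ln z₂)/(1 − r)
ln z₀ = (3.49651 − 0.57811×5.39363) / 0.42189 = 0.8970
z₀ = exp(0.8970) = 2.452 ft

z₀ ≈ 2.45 ft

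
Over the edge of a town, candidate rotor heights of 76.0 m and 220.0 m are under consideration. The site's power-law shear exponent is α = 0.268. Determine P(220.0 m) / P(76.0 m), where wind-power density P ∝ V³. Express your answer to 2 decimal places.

2.35

Speed ratio: V_B/V_A = (z_B/z_A)^α = (220.0/76.0)^0.268 = (2.8947)^0.268 = 1.32957
Power-density ratio: P_B/P_A = (V_B/V_A)³ = (1.32957)³ = 2.35036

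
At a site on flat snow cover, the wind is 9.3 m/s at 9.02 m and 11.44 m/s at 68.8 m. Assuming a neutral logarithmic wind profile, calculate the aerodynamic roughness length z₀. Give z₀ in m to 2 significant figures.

z₀ ≈ 0.0013 m

Log law: V(z) ∝ ln(z/z₀). With r = V₁/V₂ = 9.3/11.44 = 0.81294,
r · ln(z₂/z₀) = ln(z₁/z₀) ⇒ ln z₀ = (ln z₁ − r·ln z₂)/(1 − r)
ln z₀ = (2.19944 − 0.81294×4.23120) / 0.18706 = -6.6302
z₀ = exp(-6.6302) = 0.001320 m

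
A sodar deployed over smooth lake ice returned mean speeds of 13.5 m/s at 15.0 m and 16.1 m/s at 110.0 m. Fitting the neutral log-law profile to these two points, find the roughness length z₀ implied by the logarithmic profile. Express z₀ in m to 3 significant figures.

Log law: V(z) ∝ ln(z/z₀). With r = V₁/V₂ = 13.5/16.1 = 0.83851,
r · ln(z₂/z₀) = ln(z₁/z₀) ⇒ ln z₀ = (ln z₁ − r·ln z₂)/(1 − r)
ln z₀ = (2.70805 − 0.83851×4.70048) / 0.16149 = -7.6373
z₀ = exp(-7.6373) = 0.0004821 m

z₀ ≈ 0.000482 m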